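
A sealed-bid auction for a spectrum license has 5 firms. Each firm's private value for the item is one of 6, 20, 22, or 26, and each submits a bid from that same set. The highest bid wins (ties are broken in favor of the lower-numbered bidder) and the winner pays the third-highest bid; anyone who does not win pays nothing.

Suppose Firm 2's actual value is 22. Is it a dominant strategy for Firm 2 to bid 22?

No

Consider the case where Firm 1 bids 6, Firm 3 bids 6, Firm 4 bids 6 and Firm 5 bids 26.
Truthful bid 22: loses, pays 0, utility 0.
Bid 26 instead: wins, pays 6, utility 22 - 6 = 16.
Since 16 > 0, bidding 26 is strictly better here, so truthful bidding is not dominant.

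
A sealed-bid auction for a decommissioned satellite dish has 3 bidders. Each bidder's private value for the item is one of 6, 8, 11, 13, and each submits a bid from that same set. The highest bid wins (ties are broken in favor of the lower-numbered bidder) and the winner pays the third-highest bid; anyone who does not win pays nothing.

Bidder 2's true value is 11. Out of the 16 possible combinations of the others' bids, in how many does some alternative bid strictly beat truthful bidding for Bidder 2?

Others bid (6, 13): truth gives 0; bid 13 gives 5 > 0. Violating.
Others bid (8, 13): truth gives 0; bid 13 gives 3 > 0. Violating.
Others bid (11, 6): truth gives 0; bid 13 gives 5 > 0. Violating.
Others bid (11, 8): truth gives 0; bid 13 gives 3 > 0. Violating.
Others bid (6, 6): truth gives 5; no alternative beats it.
Others bid (6, 8): truth gives 5; no alternative beats it.
(Checking all 16 profiles: 4 have a profitable deviation, 12 do not.)

4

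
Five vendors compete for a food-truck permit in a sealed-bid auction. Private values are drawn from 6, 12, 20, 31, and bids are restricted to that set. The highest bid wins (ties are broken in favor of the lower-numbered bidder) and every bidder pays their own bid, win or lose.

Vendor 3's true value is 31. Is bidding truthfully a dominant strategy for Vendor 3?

No

Consider the case where Vendor 1 bids 6, Vendor 2 bids 6, Vendor 4 bids 6 and Vendor 5 bids 6.
Truthful bid 31: wins, pays 31, utility 31 - 31 = 0.
Bid 12 instead: wins, pays 12, utility 31 - 12 = 19.
Since 19 > 0, bidding 12 is strictly better here, so truthful bidding is not dominant.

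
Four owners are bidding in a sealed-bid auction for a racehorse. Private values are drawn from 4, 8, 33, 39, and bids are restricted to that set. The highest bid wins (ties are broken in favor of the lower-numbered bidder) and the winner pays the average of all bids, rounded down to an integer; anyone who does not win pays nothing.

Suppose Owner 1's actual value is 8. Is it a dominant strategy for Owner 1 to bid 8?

No

Consider the case where Owner 2 bids 4, Owner 3 bids 4 and Owner 4 bids 4.
Truthful bid 8: wins, pays 5, utility 8 - 5 = 3.
Bid 4 instead: wins, pays 4, utility 8 - 4 = 4.
Since 4 > 3, bidding 4 is strictly better here, so truthful bidding is not dominant.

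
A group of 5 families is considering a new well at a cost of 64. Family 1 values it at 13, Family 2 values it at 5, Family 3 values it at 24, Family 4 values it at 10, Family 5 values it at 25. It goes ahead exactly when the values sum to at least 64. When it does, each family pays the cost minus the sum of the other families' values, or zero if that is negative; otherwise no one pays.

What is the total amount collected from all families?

23

Total value 77 ≥ cost 64, so it is built.
Family 1: others sum to 64; max(0, 64 - 64) = 0.
Family 2: others sum to 72; max(0, 64 - 72) = 0.
Family 3: others sum to 53; max(0, 64 - 53) = 11.
Family 4: others sum to 67; max(0, 64 - 67) = 0.
Family 5: others sum to 52; max(0, 64 - 52) = 12.
Total collected = 0 + 0 + 11 + 0 + 12 = 23.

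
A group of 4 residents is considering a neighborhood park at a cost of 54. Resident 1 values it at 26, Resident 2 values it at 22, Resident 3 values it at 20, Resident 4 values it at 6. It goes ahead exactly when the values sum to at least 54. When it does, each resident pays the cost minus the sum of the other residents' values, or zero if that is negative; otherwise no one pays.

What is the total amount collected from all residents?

8

Total value 74 ≥ cost 54, so it is built.
Resident 1: others sum to 48; max(0, 54 - 48) = 6.
Resident 2: others sum to 52; max(0, 54 - 52) = 2.
Resident 3: others sum to 54; max(0, 54 - 54) = 0.
Resident 4: others sum to 68; max(0, 54 - 68) = 0.
Total collected = 6 + 2 + 0 + 0 = 8.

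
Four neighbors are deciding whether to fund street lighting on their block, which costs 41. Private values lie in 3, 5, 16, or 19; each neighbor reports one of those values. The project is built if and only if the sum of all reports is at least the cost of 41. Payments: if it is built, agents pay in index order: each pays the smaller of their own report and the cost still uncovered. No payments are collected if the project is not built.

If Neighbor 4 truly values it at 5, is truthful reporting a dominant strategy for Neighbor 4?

Check each profile of the others' reports and compare truth against every alternative report.
Others report (3, 19, 19): truth gives 5, best alternative gives 5.
Others report (5, 19, 19): truth gives 5, best alternative gives 5.
Others report (16, 16, 16): truth gives 5, best alternative gives 5.
Others report (16, 16, 19): truth gives 5, best alternative gives 5.
Others report (16, 19, 16): truth gives 5, best alternative gives 5.
Others report (16, 19, 19): truth gives 5, best alternative gives 5.
(Remaining 58 profiles checked similarly; truth is weakly best in each.)
In every case the truthful report is at least as good as any alternative, so it is a dominant strategy.

Yes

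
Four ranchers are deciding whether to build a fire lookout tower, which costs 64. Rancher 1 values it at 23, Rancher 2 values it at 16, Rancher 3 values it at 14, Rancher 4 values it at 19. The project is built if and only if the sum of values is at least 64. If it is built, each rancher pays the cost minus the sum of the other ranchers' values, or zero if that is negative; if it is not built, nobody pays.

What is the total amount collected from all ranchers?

Total value 72 ≥ cost 64, so it is built.
Rancher 1: others sum to 49; max(0, 64 - 49) = 15.
Rancher 2: others sum to 56; max(0, 64 - 56) = 8.
Rancher 3: others sum to 58; max(0, 64 - 58) = 6.
Rancher 4: others sum to 53; max(0, 64 - 53) = 11.
Total collected = 15 + 8 + 6 + 11 = 40.

40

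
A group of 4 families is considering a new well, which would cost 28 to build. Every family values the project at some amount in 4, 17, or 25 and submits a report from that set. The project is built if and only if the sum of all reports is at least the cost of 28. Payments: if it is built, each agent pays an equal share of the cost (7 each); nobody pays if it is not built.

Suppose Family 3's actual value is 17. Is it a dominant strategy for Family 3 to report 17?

Yes

Check each profile of the others' reports and compare truth against every alternative report.
Others report (4, 4, 4): truth gives 10, best alternative gives 10.
Others report (4, 4, 17): truth gives 10, best alternative gives 10.
Others report (4, 4, 25): truth gives 10, best alternative gives 10.
Others report (4, 17, 4): truth gives 10, best alternative gives 10.
Others report (4, 17, 17): truth gives 10, best alternative gives 10.
Others report (4, 17, 25): truth gives 10, best alternative gives 10.
(Remaining 21 profiles checked similarly; truth is weakly best in each.)
In every case the truthful report is at least as good as any alternative, so it is a dominant strategy.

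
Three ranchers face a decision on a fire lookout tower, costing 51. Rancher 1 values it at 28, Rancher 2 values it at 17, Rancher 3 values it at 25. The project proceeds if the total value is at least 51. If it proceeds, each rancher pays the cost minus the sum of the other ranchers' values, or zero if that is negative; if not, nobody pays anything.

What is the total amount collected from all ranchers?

15

Total value 70 ≥ cost 51, so it is built.
Rancher 1: others sum to 42; max(0, 51 - 42) = 9.
Rancher 2: others sum to 53; max(0, 51 - 53) = 0.
Rancher 3: others sum to 45; max(0, 51 - 45) = 6.
Total collected = 9 + 0 + 6 = 15.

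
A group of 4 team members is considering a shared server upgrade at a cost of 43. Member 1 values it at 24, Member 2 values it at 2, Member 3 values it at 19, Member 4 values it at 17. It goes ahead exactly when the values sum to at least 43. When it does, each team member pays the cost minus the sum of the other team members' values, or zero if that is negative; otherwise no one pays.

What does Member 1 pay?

5

Total value 62 ≥ cost 43, so the project is built.
The other team members' values sum to 38.
Cost minus that sum is 43 - 38 = 5.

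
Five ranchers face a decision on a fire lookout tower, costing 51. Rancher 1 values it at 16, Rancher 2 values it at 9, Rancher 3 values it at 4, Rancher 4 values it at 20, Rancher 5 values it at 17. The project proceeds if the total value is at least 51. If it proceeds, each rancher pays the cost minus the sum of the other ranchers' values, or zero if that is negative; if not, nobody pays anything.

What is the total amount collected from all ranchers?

Total value 66 ≥ cost 51, so it is built.
Rancher 1: others sum to 50; max(0, 51 - 50) = 1.
Rancher 2: others sum to 57; max(0, 51 - 57) = 0.
Rancher 3: others sum to 62; max(0, 51 - 62) = 0.
Rancher 4: others sum to 46; max(0, 51 - 46) = 5.
Rancher 5: others sum to 49; max(0, 51 - 49) = 2.
Total collected = 1 + 0 + 0 + 5 + 2 = 8.

8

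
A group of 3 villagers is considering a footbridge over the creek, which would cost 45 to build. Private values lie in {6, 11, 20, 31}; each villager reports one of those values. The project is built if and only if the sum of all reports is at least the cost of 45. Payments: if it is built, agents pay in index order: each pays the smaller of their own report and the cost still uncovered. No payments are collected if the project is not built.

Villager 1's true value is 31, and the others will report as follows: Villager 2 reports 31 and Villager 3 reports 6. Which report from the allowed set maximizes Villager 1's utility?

Report 6: project not built, utility 0.
Report 11: project built, pays 11, utility 31 - 11 = 20.
Report 20: project built, pays 20, utility 31 - 20 = 11.
Report 31: project built, pays 31, utility 31 - 31 = 0.
The best choice is 11 with utility 20.

11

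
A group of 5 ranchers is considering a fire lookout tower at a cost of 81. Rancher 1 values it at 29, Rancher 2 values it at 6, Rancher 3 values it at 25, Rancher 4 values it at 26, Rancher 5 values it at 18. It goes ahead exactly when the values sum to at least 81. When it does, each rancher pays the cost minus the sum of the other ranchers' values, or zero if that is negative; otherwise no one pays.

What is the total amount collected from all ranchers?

11

Total value 104 ≥ cost 81, so it is built.
Rancher 1: others sum to 75; max(0, 81 - 75) = 6.
Rancher 2: others sum to 98; max(0, 81 - 98) = 0.
Rancher 3: others sum to 79; max(0, 81 - 79) = 2.
Rancher 4: others sum to 78; max(0, 81 - 78) = 3.
Rancher 5: others sum to 86; max(0, 81 - 86) = 0.
Total collected = 6 + 0 + 2 + 3 + 0 = 11.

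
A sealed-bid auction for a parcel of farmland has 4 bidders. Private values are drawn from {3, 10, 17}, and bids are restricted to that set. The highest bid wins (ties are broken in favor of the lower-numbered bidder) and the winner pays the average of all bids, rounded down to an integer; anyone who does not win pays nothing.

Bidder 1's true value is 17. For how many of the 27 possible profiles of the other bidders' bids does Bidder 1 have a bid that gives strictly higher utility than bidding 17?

8

Others bid (3, 3, 3): truth gives 11; bid 3 gives 14 > 11. Violating.
Others bid (3, 3, 10): truth gives 9; bid 10 gives 11 > 9. Violating.
Others bid (3, 10, 3): truth gives 9; bid 10 gives 11 > 9. Violating.
Others bid (3, 10, 10): truth gives 7; bid 10 gives 9 > 7. Violating.
Others bid (3, 3, 17): truth gives 7; no alternative beats it.
Others bid (3, 10, 17): truth gives 6; no alternative beats it.
(Checking all 27 profiles: 8 have a profitable deviation, 19 do not.)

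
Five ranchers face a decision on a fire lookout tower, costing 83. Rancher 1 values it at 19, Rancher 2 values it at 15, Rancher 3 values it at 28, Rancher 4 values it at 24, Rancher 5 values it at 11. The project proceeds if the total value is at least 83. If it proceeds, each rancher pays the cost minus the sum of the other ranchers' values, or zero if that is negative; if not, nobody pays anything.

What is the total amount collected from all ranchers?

30

Total value 97 ≥ cost 83, so it is built.
Rancher 1: others sum to 78; max(0, 83 - 78) = 5.
Rancher 2: others sum to 82; max(0, 83 - 82) = 1.
Rancher 3: others sum to 69; max(0, 83 - 69) = 14.
Rancher 4: others sum to 73; max(0, 83 - 73) = 10.
Rancher 5: others sum to 86; max(0, 83 - 86) = 0.
Total collected = 5 + 1 + 14 + 10 + 0 = 30.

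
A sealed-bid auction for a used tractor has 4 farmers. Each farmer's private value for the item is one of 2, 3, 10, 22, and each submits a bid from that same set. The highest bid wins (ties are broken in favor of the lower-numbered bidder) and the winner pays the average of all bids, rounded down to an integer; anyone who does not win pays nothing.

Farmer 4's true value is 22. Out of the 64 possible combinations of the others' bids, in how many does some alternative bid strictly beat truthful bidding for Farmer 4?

8

Others bid (2, 2, 2): truth gives 15; bid 3 gives 20 > 15. Violating.
Others bid (2, 2, 3): truth gives 15; bid 10 gives 18 > 15. Violating.
Others bid (2, 3, 2): truth gives 15; bid 10 gives 18 > 15. Violating.
Others bid (2, 3, 3): truth gives 15; bid 10 gives 18 > 15. Violating.
Others bid (2, 2, 10): truth gives 13; no alternative beats it.
Others bid (2, 2, 22): truth gives 0; no alternative beats it.
(Checking all 64 profiles: 8 have a profitable deviation, 56 do not.)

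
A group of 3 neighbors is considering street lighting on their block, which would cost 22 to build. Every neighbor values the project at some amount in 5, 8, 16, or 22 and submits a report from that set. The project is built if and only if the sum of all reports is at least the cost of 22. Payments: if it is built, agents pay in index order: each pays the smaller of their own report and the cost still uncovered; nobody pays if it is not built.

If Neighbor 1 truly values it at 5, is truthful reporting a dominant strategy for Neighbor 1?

Check each profile of the others' reports and compare truth against every alternative report.
Others report (5, 16): truth gives 0, best alternative gives -3.
Others report (5, 22): truth gives 0, best alternative gives -3.
Others report (8, 8): truth gives 0, best alternative gives -3.
Others report (8, 16): truth gives 0, best alternative gives -3.
Others report (8, 22): truth gives 0, best alternative gives -3.
Others report (16, 5): truth gives 0, best alternative gives -3.
(Remaining 10 profiles checked similarly; truth is weakly best in each.)
In every case the truthful report is at least as good as any alternative, so it is a dominant strategy.

Yes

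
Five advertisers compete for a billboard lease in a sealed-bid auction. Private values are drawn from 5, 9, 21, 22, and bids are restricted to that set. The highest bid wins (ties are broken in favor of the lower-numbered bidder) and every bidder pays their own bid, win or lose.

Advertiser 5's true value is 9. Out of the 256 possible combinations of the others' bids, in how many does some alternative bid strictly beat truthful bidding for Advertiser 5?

Others bid (5, 5, 5, 9): truth gives -9; bid 5 gives -5 > -9. Violating.
Others bid (5, 5, 5, 21): truth gives -9; bid 5 gives -5 > -9. Violating.
Others bid (5, 5, 5, 22): truth gives -9; bid 5 gives -5 > -9. Violating.
Others bid (5, 5, 9, 5): truth gives -9; bid 5 gives -5 > -9. Violating.
Others bid (5, 5, 5, 5): truth gives 0; no alternative beats it.
(Checking all 256 profiles: 255 have a profitable deviation, 1 does not.)

255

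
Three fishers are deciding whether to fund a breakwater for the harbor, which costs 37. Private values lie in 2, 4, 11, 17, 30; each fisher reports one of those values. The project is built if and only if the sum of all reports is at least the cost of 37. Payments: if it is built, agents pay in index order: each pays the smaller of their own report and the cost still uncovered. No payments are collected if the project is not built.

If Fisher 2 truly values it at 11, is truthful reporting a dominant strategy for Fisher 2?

No

Consider the case where Fisher 1 reports 4 and Fisher 3 reports 30.
Truthful report 11: project built, pays 11, utility 11 - 11 = 0.
Report 4 instead: project built, pays 4, utility 11 - 4 = 7.
Since 7 > 0, reporting 4 is strictly better here, so truthful reporting is not dominant.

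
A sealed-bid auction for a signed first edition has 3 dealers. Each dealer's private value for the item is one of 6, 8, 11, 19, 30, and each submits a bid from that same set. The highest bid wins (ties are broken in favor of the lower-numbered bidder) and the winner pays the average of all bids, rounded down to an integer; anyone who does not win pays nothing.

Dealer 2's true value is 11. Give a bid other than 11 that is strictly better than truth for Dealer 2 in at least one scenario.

Suppose Dealer 1 bids 6 and Dealer 3 bids 6.
Bid 11: wins, pays 7, utility 11 - 7 = 4.
Bid 8: wins, pays 6, utility 11 - 6 = 5.
So bidding 8 beats truth here (5 > 4).

8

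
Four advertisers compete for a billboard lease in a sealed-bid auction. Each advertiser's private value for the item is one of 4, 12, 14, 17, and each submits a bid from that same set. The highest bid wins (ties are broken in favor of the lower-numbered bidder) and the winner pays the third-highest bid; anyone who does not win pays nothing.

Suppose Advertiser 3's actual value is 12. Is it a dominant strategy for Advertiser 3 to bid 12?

No

Consider the case where Advertiser 1 bids 4, Advertiser 2 bids 4 and Advertiser 4 bids 14.
Truthful bid 12: loses, pays 0, utility 0.
Bid 14 instead: wins, pays 4, utility 12 - 4 = 8.
Since 8 > 0, bidding 14 is strictly better here, so truthful bidding is not dominant.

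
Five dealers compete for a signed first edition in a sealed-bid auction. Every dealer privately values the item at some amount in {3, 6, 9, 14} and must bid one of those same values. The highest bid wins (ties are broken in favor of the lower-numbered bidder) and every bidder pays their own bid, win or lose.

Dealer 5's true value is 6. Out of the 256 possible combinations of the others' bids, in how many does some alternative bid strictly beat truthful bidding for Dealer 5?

255

Others bid (3, 3, 3, 6): truth gives -6; bid 3 gives -3 > -6. Violating.
Others bid (3, 3, 3, 9): truth gives -6; bid 3 gives -3 > -6. Violating.
Others bid (3, 3, 3, 14): truth gives -6; bid 3 gives -3 > -6. Violating.
Others bid (3, 3, 6, 3): truth gives -6; bid 3 gives -3 > -6. Violating.
Others bid (3, 3, 3, 3): truth gives 0; no alternative beats it.
(Checking all 256 profiles: 255 have a profitable deviation, 1 does not.)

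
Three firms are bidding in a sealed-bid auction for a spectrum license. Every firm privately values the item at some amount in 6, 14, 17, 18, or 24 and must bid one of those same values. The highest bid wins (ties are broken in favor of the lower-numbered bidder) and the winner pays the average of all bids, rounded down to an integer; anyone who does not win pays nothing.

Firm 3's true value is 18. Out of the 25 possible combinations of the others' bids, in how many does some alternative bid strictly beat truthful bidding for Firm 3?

3

Others bid (6, 6): truth gives 8; bid 14 gives 10 > 8. Violating.
Others bid (6, 18): truth gives 0; bid 24 gives 2 > 0. Violating.
Others bid (18, 6): truth gives 0; bid 24 gives 2 > 0. Violating.
Others bid (6, 14): truth gives 6; no alternative beats it.
Others bid (6, 17): truth gives 5; no alternative beats it.
(Checking all 25 profiles: 3 have a profitable deviation, 22 do not.)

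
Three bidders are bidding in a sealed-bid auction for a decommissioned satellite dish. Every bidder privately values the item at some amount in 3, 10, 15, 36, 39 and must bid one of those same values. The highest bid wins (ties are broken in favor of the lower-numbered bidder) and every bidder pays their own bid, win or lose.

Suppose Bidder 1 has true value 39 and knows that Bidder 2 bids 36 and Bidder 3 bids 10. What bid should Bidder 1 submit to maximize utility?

36

Bid 3: loses but pays 3, utility -3.
Bid 10: loses but pays 10, utility -10.
Bid 15: loses but pays 15, utility -15.
Bid 36: wins, pays 36, utility 39 - 36 = 3.
Bid 39: wins, pays 39, utility 39 - 39 = 0.
The best choice is 36 with utility 3.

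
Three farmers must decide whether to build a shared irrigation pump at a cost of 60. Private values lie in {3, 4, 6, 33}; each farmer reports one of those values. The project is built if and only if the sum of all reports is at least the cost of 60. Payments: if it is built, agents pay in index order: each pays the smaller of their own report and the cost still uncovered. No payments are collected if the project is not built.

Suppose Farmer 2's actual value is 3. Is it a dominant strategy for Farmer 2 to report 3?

Yes

Check each profile of the others' reports and compare truth against every alternative report.
Others report (33, 33): truth gives 0, best alternative gives -1.
Others report (3, 3): truth gives 0, best alternative gives 0.
Others report (3, 4): truth gives 0, best alternative gives 0.
Others report (3, 6): truth gives 0, best alternative gives 0.
Others report (3, 33): truth gives 0, best alternative gives 0.
Others report (4, 3): truth gives 0, best alternative gives 0.
(Remaining 10 profiles checked similarly; truth is weakly best in each.)
In every case the truthful report is at least as good as any alternative, so it is a dominant strategy.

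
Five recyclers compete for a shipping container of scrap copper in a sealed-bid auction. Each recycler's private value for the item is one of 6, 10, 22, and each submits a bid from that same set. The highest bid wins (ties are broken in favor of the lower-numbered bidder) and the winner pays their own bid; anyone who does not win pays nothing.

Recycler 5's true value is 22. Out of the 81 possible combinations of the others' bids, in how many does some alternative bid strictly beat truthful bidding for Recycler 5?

1

Others bid (6, 6, 6, 6): truth gives 0; bid 10 gives 12 > 0. Violating.
Others bid (6, 6, 6, 10): truth gives 0; no alternative beats it.
Others bid (6, 6, 6, 22): truth gives 0; no alternative beats it.
(Checking all 81 profiles: 1 has a profitable deviation, 80 do not.)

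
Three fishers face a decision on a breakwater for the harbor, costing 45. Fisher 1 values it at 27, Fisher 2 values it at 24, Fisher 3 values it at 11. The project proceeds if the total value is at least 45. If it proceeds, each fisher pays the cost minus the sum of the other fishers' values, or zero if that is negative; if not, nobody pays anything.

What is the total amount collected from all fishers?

17

Total value 62 ≥ cost 45, so it is built.
Fisher 1: others sum to 35; max(0, 45 - 35) = 10.
Fisher 2: others sum to 38; max(0, 45 - 38) = 7.
Fisher 3: others sum to 51; max(0, 45 - 51) = 0.
Total collected = 10 + 7 + 0 = 17.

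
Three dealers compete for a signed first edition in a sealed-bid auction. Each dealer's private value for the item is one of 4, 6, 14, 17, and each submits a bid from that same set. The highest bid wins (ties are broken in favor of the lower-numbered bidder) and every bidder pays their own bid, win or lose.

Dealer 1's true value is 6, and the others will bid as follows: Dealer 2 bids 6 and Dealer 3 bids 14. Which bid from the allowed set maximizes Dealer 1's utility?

4

Bid 4: loses but pays 4, utility -4.
Bid 6: loses but pays 6, utility -6.
Bid 14: wins, pays 14, utility 6 - 14 = -8.
Bid 17: wins, pays 17, utility 6 - 17 = -11.
The best choice is 4 with utility -4.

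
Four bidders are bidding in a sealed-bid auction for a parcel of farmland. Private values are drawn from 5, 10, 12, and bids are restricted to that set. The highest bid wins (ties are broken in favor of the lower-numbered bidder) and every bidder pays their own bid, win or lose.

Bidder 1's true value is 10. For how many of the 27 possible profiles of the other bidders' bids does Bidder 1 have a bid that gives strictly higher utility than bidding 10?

Others bid (5, 5, 5): truth gives 0; bid 5 gives 5 > 0. Violating.
Others bid (5, 5, 12): truth gives -10; bid 12 gives -2 > -10. Violating.
Others bid (5, 10, 12): truth gives -10; bid 12 gives -2 > -10. Violating.
Others bid (5, 12, 5): truth gives -10; bid 12 gives -2 > -10. Violating.
Others bid (5, 5, 10): truth gives 0; no alternative beats it.
Others bid (5, 10, 5): truth gives 0; no alternative beats it.
(Checking all 27 profiles: 20 have a profitable deviation, 7 do not.)

20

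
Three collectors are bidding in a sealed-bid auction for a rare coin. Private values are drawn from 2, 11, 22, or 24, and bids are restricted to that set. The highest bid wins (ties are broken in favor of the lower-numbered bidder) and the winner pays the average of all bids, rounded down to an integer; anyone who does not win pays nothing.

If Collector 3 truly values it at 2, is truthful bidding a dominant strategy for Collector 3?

Check each profile of the others' bids and compare truth against every alternative bid.
Others bid (2, 2): truth gives 0, best alternative gives -3.
Others bid (2, 11): truth gives 0, best alternative gives 0.
Others bid (2, 22): truth gives 0, best alternative gives 0.
Others bid (2, 24): truth gives 0, best alternative gives 0.
Others bid (11, 2): truth gives 0, best alternative gives 0.
Others bid (11, 11): truth gives 0, best alternative gives 0.
(Remaining 10 profiles checked similarly; truth is weakly best in each.)
In every case the truthful bid is at least as good as any alternative, so it is a dominant strategy.

Yes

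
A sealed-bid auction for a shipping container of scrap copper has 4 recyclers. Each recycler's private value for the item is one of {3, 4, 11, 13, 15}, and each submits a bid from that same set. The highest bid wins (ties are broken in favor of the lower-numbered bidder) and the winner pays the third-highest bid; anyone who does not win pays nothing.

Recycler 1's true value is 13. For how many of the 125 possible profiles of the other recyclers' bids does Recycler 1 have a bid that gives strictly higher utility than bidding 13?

Others bid (3, 3, 15): truth gives 0; bid 15 gives 10 > 0. Violating.
Others bid (3, 4, 15): truth gives 0; bid 15 gives 9 > 0. Violating.
Others bid (3, 11, 15): truth gives 0; bid 15 gives 2 > 0. Violating.
Others bid (3, 15, 3): truth gives 0; bid 15 gives 10 > 0. Violating.
Others bid (3, 3, 3): truth gives 10; no alternative beats it.
Others bid (3, 3, 4): truth gives 10; no alternative beats it.
(Checking all 125 profiles: 27 have a profitable deviation, 98 do not.)

27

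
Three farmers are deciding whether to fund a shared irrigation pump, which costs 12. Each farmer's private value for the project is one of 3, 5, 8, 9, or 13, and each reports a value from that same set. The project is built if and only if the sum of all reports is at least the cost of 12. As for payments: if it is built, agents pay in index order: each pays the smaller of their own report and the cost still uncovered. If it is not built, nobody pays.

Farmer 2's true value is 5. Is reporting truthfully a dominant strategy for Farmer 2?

No

Consider the case where Farmer 1 reports 3 and Farmer 3 reports 8.
Truthful report 5: project built, pays 5, utility 5 - 5 = 0.
Report 3 instead: project built, pays 3, utility 5 - 3 = 2.
Since 2 > 0, reporting 3 is strictly better here, so truthful reporting is not dominant.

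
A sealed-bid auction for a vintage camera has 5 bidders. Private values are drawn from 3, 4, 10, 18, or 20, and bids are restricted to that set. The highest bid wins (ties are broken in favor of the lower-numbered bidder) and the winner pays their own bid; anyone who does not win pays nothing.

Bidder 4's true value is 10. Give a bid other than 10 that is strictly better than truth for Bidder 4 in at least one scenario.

4

Suppose Bidder 1 bids 3, Bidder 2 bids 3, Bidder 3 bids 3 and Bidder 5 bids 3.
Bid 10: wins, pays 10, utility 10 - 10 = 0.
Bid 4: wins, pays 4, utility 10 - 4 = 6.
So bidding 4 beats truth here (6 > 0).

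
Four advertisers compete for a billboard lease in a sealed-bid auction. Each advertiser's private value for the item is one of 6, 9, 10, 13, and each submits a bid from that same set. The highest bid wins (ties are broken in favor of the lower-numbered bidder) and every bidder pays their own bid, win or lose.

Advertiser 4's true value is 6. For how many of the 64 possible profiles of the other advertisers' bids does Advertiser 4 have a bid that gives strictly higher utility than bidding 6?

8

Others bid (6, 6, 6): truth gives -6; bid 9 gives -3 > -6. Violating.
Others bid (6, 6, 9): truth gives -6; bid 10 gives -4 > -6. Violating.
Others bid (6, 9, 6): truth gives -6; bid 10 gives -4 > -6. Violating.
Others bid (6, 9, 9): truth gives -6; bid 10 gives -4 > -6. Violating.
Others bid (6, 6, 10): truth gives -6; no alternative beats it.
Others bid (6, 6, 13): truth gives -6; no alternative beats it.
(Checking all 64 profiles: 8 have a profitable deviation, 56 do not.)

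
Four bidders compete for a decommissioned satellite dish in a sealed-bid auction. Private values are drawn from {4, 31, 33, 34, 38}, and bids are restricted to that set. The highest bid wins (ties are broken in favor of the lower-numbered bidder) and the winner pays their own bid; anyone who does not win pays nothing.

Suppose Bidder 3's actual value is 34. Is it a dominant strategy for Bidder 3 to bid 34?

No

Consider the case where Bidder 1 bids 4, Bidder 2 bids 4 and Bidder 4 bids 4.
Truthful bid 34: wins, pays 34, utility 34 - 34 = 0.
Bid 31 instead: wins, pays 31, utility 34 - 31 = 3.
Since 3 > 0, bidding 31 is strictly better here, so truthful bidding is not dominant.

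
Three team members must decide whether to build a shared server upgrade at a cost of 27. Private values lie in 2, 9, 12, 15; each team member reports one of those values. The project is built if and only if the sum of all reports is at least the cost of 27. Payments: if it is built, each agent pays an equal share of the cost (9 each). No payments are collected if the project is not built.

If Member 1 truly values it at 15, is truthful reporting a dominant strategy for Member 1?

Check each profile of the others' reports and compare truth against every alternative report.
Others report (2, 12): truth gives 6, best alternative gives 0.
Others report (12, 2): truth gives 6, best alternative gives 0.
Others report (2, 15): truth gives 6, best alternative gives 6.
Others report (9, 9): truth gives 6, best alternative gives 6.
Others report (9, 12): truth gives 6, best alternative gives 6.
Others report (9, 15): truth gives 6, best alternative gives 6.
(Remaining 10 profiles checked similarly; truth is weakly best in each.)
In every case the truthful report is at least as good as any alternative, so it is a dominant strategy.

Yes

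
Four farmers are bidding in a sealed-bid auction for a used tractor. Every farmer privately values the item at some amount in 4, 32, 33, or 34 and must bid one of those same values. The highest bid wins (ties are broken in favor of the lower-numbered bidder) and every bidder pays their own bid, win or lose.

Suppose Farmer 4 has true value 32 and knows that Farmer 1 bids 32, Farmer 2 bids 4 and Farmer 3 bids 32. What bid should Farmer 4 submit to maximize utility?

Bid 4: loses but pays 4, utility -4.
Bid 32: loses but pays 32, utility -32.
Bid 33: wins, pays 33, utility 32 - 33 = -1.
Bid 34: wins, pays 34, utility 32 - 34 = -2.
The best choice is 33 with utility -1.

33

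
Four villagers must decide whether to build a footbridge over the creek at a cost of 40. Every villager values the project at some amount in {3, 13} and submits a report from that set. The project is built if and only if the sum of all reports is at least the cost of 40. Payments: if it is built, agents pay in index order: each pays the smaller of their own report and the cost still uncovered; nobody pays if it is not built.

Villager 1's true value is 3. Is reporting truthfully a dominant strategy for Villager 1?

Yes

Check each profile of the others' reports and compare truth against every alternative report.
Others report (3, 13, 13): truth gives 0, best alternative gives -10.
Others report (13, 3, 13): truth gives 0, best alternative gives -10.
Others report (13, 13, 3): truth gives 0, best alternative gives -10.
Others report (13, 13, 13): truth gives 0, best alternative gives -10.
Others report (3, 3, 3): truth gives 0, best alternative gives 0.
Others report (3, 3, 13): truth gives 0, best alternative gives 0.
(Remaining 2 profiles checked similarly; truth is weakly best in each.)
In every case the truthful report is at least as good as any alternative, so it is a dominant strategy.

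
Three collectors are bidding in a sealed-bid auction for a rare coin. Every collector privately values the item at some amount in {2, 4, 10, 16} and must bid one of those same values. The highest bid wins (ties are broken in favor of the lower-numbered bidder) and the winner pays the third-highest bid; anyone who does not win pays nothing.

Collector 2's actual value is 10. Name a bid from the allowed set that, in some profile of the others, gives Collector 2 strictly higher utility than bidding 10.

Suppose Collector 1 bids 2 and Collector 3 bids 16.
Bid 10: loses, pays 0, utility 0.
Bid 16: wins, pays 2, utility 10 - 2 = 8.
So bidding 16 beats truth here (8 > 0).

16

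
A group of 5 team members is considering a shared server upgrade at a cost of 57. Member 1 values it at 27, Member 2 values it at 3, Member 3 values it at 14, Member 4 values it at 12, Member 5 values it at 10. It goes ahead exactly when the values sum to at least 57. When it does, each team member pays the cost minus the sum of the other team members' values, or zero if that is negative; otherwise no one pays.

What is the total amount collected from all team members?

Total value 66 ≥ cost 57, so it is built.
Member 1: others sum to 39; max(0, 57 - 39) = 18.
Member 2: others sum to 63; max(0, 57 - 63) = 0.
Member 3: others sum to 52; max(0, 57 - 52) = 5.
Member 4: others sum to 54; max(0, 57 - 54) = 3.
Member 5: others sum to 56; max(0, 57 - 56) = 1.
Total collected = 18 + 0 + 5 + 3 + 1 = 27.

27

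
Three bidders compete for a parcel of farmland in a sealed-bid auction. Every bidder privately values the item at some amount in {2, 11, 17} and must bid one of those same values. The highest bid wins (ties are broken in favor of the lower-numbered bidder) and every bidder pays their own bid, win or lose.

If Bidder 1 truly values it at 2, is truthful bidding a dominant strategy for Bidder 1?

Check each profile of the others' bids and compare truth against every alternative bid.
Others bid (2, 2): truth gives 0, best alternative gives -9.
Others bid (2, 17): truth gives -2, best alternative gives -11.
Others bid (11, 17): truth gives -2, best alternative gives -11.
Others bid (17, 2): truth gives -2, best alternative gives -11.
Others bid (17, 11): truth gives -2, best alternative gives -11.
Others bid (17, 17): truth gives -2, best alternative gives -11.
(Remaining 3 profiles checked similarly; truth is weakly best in each.)
In every case the truthful bid is at least as good as any alternative, so it is a dominant strategy.

Yes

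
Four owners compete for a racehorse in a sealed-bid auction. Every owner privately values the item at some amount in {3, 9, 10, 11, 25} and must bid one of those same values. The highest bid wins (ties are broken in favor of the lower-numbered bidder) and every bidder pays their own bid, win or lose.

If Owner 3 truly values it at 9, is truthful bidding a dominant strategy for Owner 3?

Consider the case where Owner 1 bids 3, Owner 2 bids 3 and Owner 4 bids 10.
Truthful bid 9: loses but pays 9, utility -9.
Bid 3 instead: loses but pays 3, utility -3.
Since -3 > -9, bidding 3 is strictly better here, so truthful bidding is not dominant.

No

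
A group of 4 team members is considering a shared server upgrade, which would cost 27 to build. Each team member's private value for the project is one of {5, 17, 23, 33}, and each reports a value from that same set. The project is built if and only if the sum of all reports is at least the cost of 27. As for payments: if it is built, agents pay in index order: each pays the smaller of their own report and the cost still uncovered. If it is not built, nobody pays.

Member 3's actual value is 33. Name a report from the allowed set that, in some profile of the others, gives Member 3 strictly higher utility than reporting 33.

Suppose Member 1 reports 5, Member 2 reports 5 and Member 4 reports 17.
Report 33: project built, pays 17, utility 33 - 17 = 16.
Report 5: project built, pays 5, utility 33 - 5 = 28.
So reporting 5 beats truth here (28 > 16).

5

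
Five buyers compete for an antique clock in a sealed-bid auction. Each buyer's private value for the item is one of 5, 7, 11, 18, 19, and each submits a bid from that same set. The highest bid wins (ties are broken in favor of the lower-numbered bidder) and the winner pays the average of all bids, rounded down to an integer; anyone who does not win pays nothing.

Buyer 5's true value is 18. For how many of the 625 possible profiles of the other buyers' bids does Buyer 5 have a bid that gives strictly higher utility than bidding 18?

190

Others bid (5, 5, 5, 5): truth gives 11; bid 7 gives 13 > 11. Violating.
Others bid (5, 5, 5, 7): truth gives 10; bid 11 gives 12 > 10. Violating.
Others bid (5, 5, 5, 18): truth gives 0; bid 19 gives 8 > 0. Violating.
Others bid (5, 5, 7, 5): truth gives 10; bid 11 gives 12 > 10. Violating.
Others bid (5, 5, 5, 11): truth gives 10; no alternative beats it.
Others bid (5, 5, 5, 19): truth gives 0; no alternative beats it.
(Checking all 625 profiles: 190 have a profitable deviation, 435 do not.)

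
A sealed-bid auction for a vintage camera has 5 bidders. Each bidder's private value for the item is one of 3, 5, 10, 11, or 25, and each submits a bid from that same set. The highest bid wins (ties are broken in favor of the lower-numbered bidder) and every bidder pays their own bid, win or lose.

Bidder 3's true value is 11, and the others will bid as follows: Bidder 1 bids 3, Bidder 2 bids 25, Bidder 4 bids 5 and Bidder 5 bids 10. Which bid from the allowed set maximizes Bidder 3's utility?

Bid 3: loses but pays 3, utility -3.
Bid 5: loses but pays 5, utility -5.
Bid 10: loses but pays 10, utility -10.
Bid 11: loses but pays 11, utility -11.
Bid 25: loses but pays 25, utility -25.
The best choice is 3 with utility -3.

3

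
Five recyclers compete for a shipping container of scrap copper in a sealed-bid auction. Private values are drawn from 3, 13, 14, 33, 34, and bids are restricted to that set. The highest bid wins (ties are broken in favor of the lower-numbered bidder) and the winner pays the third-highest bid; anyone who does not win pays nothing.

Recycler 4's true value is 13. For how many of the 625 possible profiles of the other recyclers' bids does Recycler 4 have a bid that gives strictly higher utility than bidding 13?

12

Others bid (3, 3, 3, 14): truth gives 0; bid 14 gives 10 > 0. Violating.
Others bid (3, 3, 3, 33): truth gives 0; bid 33 gives 10 > 0. Violating.
Others bid (3, 3, 3, 34): truth gives 0; bid 34 gives 10 > 0. Violating.
Others bid (3, 3, 13, 3): truth gives 0; bid 14 gives 10 > 0. Violating.
Others bid (3, 3, 3, 3): truth gives 10; no alternative beats it.
Others bid (3, 3, 3, 13): truth gives 10; no alternative beats it.
(Checking all 625 profiles: 12 have a profitable deviation, 613 do not.)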